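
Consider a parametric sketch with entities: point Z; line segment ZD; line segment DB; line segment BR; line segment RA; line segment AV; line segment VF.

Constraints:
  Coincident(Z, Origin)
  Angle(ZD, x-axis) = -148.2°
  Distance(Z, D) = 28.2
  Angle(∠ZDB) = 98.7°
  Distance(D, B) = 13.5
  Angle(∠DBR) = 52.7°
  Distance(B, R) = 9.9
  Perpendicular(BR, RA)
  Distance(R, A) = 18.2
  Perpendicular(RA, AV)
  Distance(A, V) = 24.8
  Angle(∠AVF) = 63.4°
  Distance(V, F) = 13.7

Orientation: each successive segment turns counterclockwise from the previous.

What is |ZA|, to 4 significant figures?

31.15

Z is at the origin; ZD runs at -148.2° with length 28.2, so D = (-23.97, -14.86). ∠ZDB = 98.7° gives DB at -66.90° from the x-axis; with |DB| = 13.5, B = (-18.67, -27.28). ∠DBR = 52.7° gives BR at 60.40° from the x-axis; with |BR| = 9.9, R = (-13.78, -18.67). The perpendicularity gives RA at right angles to BR, so RA runs at 150.4°; with |RA| = 18.2, A = (-29.61, -9.680). Then |ZA| = |A − Z| = 31.15.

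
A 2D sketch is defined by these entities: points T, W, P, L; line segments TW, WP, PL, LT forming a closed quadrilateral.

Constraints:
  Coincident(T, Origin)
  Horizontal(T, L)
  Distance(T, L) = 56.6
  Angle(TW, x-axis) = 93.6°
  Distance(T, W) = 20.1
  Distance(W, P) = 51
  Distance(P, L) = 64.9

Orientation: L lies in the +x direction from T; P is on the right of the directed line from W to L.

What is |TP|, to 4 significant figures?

30.94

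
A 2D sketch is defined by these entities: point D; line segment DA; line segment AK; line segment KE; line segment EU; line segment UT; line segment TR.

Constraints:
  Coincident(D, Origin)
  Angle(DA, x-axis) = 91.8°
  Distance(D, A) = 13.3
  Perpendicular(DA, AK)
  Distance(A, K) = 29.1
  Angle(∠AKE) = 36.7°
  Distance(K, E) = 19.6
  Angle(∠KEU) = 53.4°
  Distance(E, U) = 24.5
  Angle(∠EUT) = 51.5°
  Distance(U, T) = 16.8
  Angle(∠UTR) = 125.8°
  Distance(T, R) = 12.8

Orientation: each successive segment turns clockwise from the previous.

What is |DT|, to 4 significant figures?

30.78

D is at the origin; DA runs at 91.8° with length 13.3, so A = (-0.4178, 13.29). DA is perpendicular to AK, so AK runs at 1.800°; with |AK| = 29.1, K = (28.67, 14.21). ∠AKE = 36.7° gives KE at -141.5° from the x-axis; with |KE| = 19.6, E = (13.33, 2.006). ∠KEU = 53.4° gives EU at 91.90° from the x-axis; with |EU| = 24.5, U = (12.52, 26.49). ∠EUT = 51.5° gives UT at -36.60° from the x-axis; with |UT| = 16.8, T = (26.00, 16.48). Then |DT| = |T − D| = 30.78.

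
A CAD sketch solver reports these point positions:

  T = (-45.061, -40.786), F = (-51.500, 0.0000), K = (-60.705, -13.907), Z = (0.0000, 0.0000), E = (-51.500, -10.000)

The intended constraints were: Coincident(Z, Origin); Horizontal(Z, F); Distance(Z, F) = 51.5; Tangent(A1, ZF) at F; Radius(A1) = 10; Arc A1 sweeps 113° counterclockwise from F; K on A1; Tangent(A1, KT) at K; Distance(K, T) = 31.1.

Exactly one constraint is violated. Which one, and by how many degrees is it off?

Tangent(A1, KT) at K — off by 7.20°.

Z = (0.00, 0.00) ✓; Z.y = 0.00, F.y = 0.00 ✓; |ZF| = 51.50 ✓; ∠(EF, FZ) = 90.00° ✓; |EF| = 10.00 ✓; bearing(E→K) − bearing(E→F) = 113.0° ✓; |EK| = 10.00 ✓; ∠(EK, KT) = 82.80° ✗; |KT| = 31.10 ✓.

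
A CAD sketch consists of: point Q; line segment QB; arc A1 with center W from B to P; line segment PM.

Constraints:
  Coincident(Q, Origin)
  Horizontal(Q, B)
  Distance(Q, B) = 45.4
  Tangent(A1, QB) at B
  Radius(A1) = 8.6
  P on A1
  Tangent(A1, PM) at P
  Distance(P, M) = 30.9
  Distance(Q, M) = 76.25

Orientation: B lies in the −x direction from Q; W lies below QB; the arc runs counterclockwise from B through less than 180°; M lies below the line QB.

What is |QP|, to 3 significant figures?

52.4

Q is at the origin; QB is horizontal with |QB| = 45.4 and B on the −x side, so B = (-45.4, 0.00). Tangency of A1 to QB means the radius WB is perpendicular to QB, so W = B + (0, -8.6) = (-45.4, -8.60). Since WP ⟂ PM (tangency), |WM| = √(8.6² + 30.9²) = 32.1 regardless of where P sits on A1. So M lies on both circle(Q, 76.25) and circle(W, 32.1); the below-QB intersection is M = (-70.9, -28.1). P is the foot of the tangent from M: P = (-52.3, -3.41).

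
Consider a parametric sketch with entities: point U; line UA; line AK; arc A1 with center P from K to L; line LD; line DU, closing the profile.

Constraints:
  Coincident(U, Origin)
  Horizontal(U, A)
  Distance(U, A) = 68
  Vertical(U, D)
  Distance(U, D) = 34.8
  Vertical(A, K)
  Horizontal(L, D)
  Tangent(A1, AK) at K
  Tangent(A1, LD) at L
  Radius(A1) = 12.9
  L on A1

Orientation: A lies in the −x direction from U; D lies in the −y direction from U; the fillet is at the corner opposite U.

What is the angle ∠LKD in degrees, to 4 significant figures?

34.26°

U is at the origin; UA is horizontal with |UA| = 68.0 and A on the −x side, so A = (-68.00, 0.000). U and D share the same x with |UD| = 34.8 and D on the −y side, so D = (0.000, -34.80). The virtual corner opposite U is at (-68.00, -34.80). Tangency of A1 to AK means the radius PK is perpendicular to AK and A1 meets LD tangentially, so PL is at right angles to LD, with radius 12.9, so the center P sits 12.9 in from both sides at P = (-55.10, -21.90). That places the tangent points at K = (-68.00, -21.90) on AK and L = (-55.10, -34.80) on LD. Then cos ∠LKD = KL·KD / (|KL||KD|), giving 34.26°.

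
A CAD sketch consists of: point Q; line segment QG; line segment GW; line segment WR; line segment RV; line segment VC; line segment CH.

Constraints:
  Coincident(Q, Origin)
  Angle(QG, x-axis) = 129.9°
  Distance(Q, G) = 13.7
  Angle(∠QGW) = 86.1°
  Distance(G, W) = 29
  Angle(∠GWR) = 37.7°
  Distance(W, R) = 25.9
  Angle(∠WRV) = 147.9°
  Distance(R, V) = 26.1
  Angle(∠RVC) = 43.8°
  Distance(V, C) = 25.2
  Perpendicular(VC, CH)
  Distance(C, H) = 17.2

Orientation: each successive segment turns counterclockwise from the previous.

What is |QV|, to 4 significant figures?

18.99

Q is at the origin; QG runs at 129.9° with length 13.7, so G = (-8.788, 10.51). ∠QGW = 86.1° gives GW at -136.2° from the x-axis; with |GW| = 29.0, W = (-29.72, -9.562). ∠GWR = 37.7° gives WR at 6.100° from the x-axis; with |WR| = 25.9, R = (-3.966, -6.810). ∠WRV = 147.9° gives RV at 38.20° from the x-axis; with |RV| = 26.1, V = (16.55, 9.331). Then |QV| = |V − Q| = 18.99.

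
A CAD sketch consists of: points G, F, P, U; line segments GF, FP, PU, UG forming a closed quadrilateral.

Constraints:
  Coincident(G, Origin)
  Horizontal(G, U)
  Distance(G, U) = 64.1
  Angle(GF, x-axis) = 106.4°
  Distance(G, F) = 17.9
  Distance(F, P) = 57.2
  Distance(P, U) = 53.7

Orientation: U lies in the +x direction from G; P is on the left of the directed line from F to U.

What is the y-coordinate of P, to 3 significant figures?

49.1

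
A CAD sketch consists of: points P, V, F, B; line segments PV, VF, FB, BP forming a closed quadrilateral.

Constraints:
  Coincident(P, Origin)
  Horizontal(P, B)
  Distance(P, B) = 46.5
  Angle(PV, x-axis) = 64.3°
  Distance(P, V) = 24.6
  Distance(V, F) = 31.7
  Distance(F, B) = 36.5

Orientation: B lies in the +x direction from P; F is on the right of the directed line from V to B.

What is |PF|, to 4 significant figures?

14.75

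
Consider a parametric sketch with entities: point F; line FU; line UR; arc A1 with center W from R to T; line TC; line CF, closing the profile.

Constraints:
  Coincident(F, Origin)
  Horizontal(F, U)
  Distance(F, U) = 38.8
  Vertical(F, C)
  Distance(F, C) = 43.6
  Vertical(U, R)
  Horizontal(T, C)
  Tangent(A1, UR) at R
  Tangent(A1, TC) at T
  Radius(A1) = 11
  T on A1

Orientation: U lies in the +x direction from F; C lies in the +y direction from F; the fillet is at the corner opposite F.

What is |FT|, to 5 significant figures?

51.709

F is at the origin; F and U share the same y with |FU| = 38.8 and U on the +x side, so U = (38.800, 0.0000). FC is vertical with |FC| = 43.6 and C on the +y side, so C = (0.0000, 43.600). The virtual corner opposite F is at (38.800, 43.600). Tangency of A1 to UR means the radius WR is perpendicular to UR and tangency of A1 to TC means the radius WT is perpendicular to TC, with radius 11.0, so the center W sits 11.0 in from both sides at W = (27.800, 32.600). That places the tangent points at R = (38.800, 32.600) on UR and T = (27.800, 43.600) on TC. Then |FT| = |T − F| = 51.709.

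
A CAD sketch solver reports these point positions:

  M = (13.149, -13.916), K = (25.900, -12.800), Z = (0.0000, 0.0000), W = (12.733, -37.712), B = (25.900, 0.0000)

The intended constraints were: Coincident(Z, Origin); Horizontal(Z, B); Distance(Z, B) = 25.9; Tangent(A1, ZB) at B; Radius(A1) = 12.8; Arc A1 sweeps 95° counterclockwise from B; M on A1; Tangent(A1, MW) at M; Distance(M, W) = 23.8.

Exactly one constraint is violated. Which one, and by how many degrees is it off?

Tangent(A1, MW) at M — off by 6.00°.

Z = (0.00, 0.00) ✓; Z.y = 0.00, B.y = 0.00 ✓; |ZB| = 25.90 ✓; ∠(KB, BZ) = 90.00° ✓; |KB| = 12.80 ✓; bearing(K→M) − bearing(K→B) = 95.00° ✓; |KM| = 12.80 ✓; ∠(KM, MW) = 96.00° ✗; |MW| = 23.80 ✓.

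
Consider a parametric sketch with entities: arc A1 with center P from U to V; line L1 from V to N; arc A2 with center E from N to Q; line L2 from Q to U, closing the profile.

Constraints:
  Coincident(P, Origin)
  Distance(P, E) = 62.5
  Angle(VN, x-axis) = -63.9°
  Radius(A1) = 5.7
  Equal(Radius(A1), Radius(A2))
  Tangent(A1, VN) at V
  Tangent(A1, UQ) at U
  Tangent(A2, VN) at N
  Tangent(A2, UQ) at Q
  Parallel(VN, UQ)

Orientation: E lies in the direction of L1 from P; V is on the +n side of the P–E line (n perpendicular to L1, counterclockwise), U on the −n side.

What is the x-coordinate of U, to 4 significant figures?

-5.119

The slot axis is L1's direction at -63.9°, so u = (cos -63.9°, sin -63.9°) = (0.4399, -0.8980) and n = (−sin -63.9°, cos -63.9°) = (0.8980, 0.4399). P is at the origin and E lies 62.5 along u from P, so E = 62.5·u = (27.50, -56.13). Tangency of A1 to both parallel lines with radius 5.7 puts V and U at P ± 5.7·n: V = (5.119, 2.508), U = (-5.119, -2.508). So U.x = -5.119.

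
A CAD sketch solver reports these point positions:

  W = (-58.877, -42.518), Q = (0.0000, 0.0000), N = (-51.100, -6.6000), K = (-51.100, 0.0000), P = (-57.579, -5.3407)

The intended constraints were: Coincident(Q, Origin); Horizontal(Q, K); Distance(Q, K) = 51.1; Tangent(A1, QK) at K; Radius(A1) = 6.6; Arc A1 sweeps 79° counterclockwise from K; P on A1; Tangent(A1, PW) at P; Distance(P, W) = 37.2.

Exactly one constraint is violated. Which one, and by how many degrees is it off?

Tangent(A1, PW) at P — off by 9.00°.

Q = (0.00, 0.00) ✓; Q.y = 0.00, K.y = 0.00 ✓; |QK| = 51.10 ✓; ∠(NK, KQ) = 90.00° ✓; |NK| = 6.600 ✓; bearing(N→P) − bearing(N→K) = 79.00° ✓; |NP| = 6.600 ✓; ∠(NP, PW) = 81.00° ✗; |PW| = 37.20 ✓.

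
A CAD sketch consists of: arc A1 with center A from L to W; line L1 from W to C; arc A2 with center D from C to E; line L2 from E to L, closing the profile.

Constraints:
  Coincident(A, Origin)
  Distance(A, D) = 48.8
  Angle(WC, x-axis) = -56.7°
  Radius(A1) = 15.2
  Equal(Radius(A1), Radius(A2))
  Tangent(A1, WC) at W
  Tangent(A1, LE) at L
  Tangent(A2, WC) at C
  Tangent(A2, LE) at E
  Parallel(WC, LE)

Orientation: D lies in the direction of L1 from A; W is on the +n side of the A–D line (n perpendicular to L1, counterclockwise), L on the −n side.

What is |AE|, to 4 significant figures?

51.11

Tangency of A1 to both parallel lines with radius 15.2 puts W and L at A ± 15.2·n: W = (12.70, 8.345), L = (-12.70, -8.345). Equal radii place C and E the same way about D: C = D + 15.2·n = (39.50, -32.44), E = D − 15.2·n = (14.09, -49.13). Then |AE| = |E − A| = 51.11.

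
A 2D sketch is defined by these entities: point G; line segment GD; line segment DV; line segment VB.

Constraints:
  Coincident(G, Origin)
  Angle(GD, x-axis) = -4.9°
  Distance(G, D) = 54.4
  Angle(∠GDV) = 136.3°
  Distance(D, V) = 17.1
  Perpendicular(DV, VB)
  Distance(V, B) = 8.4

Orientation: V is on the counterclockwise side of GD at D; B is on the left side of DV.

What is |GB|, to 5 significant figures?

63.529

G is at the origin; GD runs at -4.9° with length 54.4, so D = 54.4·(cos -4.9°, sin -4.9°) = (54.201, -4.6467). ∠GDV = 136.3°, so DV runs at -4.9° + (180° − 136.3°) = 38.800° from the x-axis; with |DV| = 17.1, V = D + 17.1·(cos 38.800°, sin 38.800°) = (67.528, 6.0682). The perpendicularity gives VB at right angles to DV; with |VB| = 8.4 on the left of DV, B = V + 8.4·(-0.62660, 0.77934) = (62.264, 12.615). Then |GB| = |B − G| = 63.529.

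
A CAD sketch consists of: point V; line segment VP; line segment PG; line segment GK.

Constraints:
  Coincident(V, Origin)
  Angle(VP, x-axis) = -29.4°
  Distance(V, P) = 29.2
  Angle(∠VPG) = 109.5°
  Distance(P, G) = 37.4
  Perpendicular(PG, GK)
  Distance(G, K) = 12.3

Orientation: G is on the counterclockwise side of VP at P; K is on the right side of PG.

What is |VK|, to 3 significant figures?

61.7

V is at the origin; VP runs at -29.4° with length 29.2, so P = 29.2·(cos -29.4°, sin -29.4°) = (25.4, -14.3). ∠VPG = 109.5°, so PG runs at -29.4° + (180° − 109.5°) = 41.1° from the x-axis; with |PG| = 37.4, G = P + 37.4·(cos 41.1°, sin 41.1°) = (53.6, 10.3). PG ⟂ GK; with |GK| = 12.3 on the right of PG, K = G + 12.3·(0.657, -0.754) = (61.7, 0.983). Then |VK| = |K − V| = 61.7.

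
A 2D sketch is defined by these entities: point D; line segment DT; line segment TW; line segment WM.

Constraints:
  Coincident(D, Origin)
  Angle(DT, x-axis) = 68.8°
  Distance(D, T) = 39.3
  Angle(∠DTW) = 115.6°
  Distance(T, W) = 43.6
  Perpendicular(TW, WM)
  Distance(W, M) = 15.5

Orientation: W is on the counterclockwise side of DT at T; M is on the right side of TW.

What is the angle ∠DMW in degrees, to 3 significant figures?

49.9°

∠DTW = 115.6°, so TW runs at 68.8° + (180° − 115.6°) = 133° from the x-axis; with |TW| = 43.6, W = T + 43.6·(cos 133°, sin 133°) = (-15.6, 68.4). TW is perpendicular to WM; with |WM| = 15.5 on the right of TW, M = W + 15.5·(0.729, 0.685) = (-4.34, 79.0). Then cos ∠DMW = MD·MW / (|MD||MW|), giving 49.9°.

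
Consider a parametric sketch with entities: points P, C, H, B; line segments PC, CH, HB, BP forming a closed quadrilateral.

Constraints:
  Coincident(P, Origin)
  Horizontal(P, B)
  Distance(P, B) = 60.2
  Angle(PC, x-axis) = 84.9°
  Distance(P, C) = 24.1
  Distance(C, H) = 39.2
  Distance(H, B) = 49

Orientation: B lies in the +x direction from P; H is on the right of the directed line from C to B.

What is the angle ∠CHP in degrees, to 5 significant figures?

27.667°

Checks: P.y = 0.00, B.y = 0.00 ✓; |CH| = 39.20 ✓; |HB| = 49.00 ✓.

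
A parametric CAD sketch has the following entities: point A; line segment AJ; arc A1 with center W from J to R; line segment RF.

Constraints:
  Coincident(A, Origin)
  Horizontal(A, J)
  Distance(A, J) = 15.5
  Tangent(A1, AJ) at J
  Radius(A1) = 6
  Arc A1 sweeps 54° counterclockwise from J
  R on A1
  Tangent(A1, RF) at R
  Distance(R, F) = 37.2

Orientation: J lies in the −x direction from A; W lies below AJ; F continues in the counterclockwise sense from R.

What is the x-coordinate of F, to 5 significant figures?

-42.220

A is at the origin; A and J share the same y with |AJ| = 15.5 and J on the −x side, so J = (-15.500, 0.0000). The tangent condition forces WJ to be normal to AJ, so W = J + (0, -6) = (-15.500, -6.0000). On A1, J sits at bearing 90° from W; a 54° counterclockwise sweep puts R at bearing 144°, so R = W + 6.0·(cos 144°, sin 144°) = (-20.354, -2.4733). Tangency of A1 to RF means the radius WR is perpendicular to RF, so RF runs along (−sin 144°, cos 144°); with |RF| = 37.2, F = (-42.220, -32.569). So F.x = -42.220.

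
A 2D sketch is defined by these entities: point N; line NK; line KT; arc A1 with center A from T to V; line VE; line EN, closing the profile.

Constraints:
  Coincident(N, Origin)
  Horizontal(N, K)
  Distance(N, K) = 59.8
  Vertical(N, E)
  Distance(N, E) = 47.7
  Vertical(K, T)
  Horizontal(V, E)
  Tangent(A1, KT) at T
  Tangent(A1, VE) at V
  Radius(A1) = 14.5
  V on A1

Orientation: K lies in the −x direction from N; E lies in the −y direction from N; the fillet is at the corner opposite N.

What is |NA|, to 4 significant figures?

56.16

NE is vertical with |NE| = 47.7 and E on the −y side, so E = (0.000, -47.70). The virtual corner opposite N is at (-59.80, -47.70). A1 meets KT tangentially, so AT is at right angles to KT and tangency of A1 to VE means the radius AV is perpendicular to VE, with radius 14.5, so the center A sits 14.5 in from both sides at A = (-45.30, -33.20). Then |NA| = |A − N| = 56.16.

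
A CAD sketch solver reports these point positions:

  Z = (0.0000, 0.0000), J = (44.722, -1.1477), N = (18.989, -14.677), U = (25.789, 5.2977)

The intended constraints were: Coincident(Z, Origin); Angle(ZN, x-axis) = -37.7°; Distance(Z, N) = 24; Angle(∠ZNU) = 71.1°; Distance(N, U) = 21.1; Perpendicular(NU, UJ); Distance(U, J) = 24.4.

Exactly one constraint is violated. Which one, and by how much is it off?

Distance(U, J) = 24.4 — off by 4.40.

Z = (0.00, 0.00) ✓; ZN at -37.70° ✓; |ZN| = 24.00 ✓; ∠ZNU = 71.10° ✓; |NU| = 21.10 ✓; ∠(NU, UJ) = 90.00° ✓; |UJ| = 20.00 ✗.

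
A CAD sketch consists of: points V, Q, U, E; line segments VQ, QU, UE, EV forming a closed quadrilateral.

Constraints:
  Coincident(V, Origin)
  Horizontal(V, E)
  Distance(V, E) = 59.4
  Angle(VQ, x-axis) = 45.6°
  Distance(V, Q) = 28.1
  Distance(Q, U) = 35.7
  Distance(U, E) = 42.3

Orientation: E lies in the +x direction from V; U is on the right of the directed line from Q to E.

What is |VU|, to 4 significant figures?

25.45

V is at the origin; VE is horizontal with |VE| = 59.4 and E in +x, so E = (59.4, 0). VQ runs at 45.6° with |VQ| = 28.1, so Q = (19.66, 20.08). U is determined by |QU| = 35.7 and |UE| = 42.3 together: it lies at the intersection of circle(Q, 35.7) and circle(E, 42.3). With |QE| = 44.52, the foot of the radical line on QE is 16.48 from Q and the perpendicular offset is √(35.7² − 16.48²) = 31.67. Taking the right-of-QE solution: U = (20.09, -15.62).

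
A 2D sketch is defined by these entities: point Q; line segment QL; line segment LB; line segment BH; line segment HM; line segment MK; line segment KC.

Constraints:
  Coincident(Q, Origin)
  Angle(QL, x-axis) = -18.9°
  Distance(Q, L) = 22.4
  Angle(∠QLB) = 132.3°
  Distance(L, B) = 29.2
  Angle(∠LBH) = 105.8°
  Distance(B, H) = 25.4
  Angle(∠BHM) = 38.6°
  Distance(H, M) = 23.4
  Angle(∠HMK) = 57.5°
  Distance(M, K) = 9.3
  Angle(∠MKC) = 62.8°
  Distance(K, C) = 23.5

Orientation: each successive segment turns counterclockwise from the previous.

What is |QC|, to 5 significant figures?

41.144

∠HMK = 57.5° gives MK at 6.9000° from the x-axis; with |MK| = 9.3, K = (40.189, 11.575). ∠MKC = 62.8° gives KC at 124.10° from the x-axis; with |KC| = 23.5, C = (27.014, 31.034). Then |QC| = |C − Q| = 41.144.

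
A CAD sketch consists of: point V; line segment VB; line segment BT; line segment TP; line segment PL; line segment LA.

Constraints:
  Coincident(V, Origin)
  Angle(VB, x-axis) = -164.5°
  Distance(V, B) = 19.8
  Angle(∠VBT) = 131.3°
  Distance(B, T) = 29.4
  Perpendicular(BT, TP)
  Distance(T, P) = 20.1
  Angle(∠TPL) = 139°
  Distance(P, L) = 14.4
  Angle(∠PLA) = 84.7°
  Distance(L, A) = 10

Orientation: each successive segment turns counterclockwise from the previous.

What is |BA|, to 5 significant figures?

27.086

∠TPL = 139.0° gives PL at 15.200° from the x-axis; with |PL| = 14.4, L = (0.11697, -36.733). ∠PLA = 84.7° gives LA at 110.50° from the x-axis; with |LA| = 10.0, A = (-3.3851, -27.367). Then |BA| = |A − B| = 27.086.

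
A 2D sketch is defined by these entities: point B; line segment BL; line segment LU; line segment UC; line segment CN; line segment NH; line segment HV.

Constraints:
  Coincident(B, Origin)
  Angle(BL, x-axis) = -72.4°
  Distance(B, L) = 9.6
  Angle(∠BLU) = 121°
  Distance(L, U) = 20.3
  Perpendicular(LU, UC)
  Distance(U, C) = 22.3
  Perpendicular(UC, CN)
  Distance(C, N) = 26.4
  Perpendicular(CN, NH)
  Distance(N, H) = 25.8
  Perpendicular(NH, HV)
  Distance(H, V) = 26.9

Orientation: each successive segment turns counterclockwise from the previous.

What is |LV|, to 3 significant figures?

21.1

B is at the origin; BL runs at -72.4° with length 9.6, so L = (2.90, -9.15). ∠BLU = 121.0° gives LU at -13.4° from the x-axis; with |LU| = 20.3, U = (22.7, -13.9). LU ⟂ UC, so UC runs at 76.6°; with |UC| = 22.3, C = (27.8, 7.84). The perpendicularity gives CN at right angles to UC, so CN runs at 167°; with |CN| = 26.4, N = (2.14, 14.0). CN ⟂ NH, so NH runs at -103°; with |NH| = 25.8, H = (-3.84, -11.1). The perpendicularity gives HV at right angles to NH, so HV runs at -13.4°; with |HV| = 26.9, V = (22.3, -17.4). Then |LV| = |V − L| = 21.1.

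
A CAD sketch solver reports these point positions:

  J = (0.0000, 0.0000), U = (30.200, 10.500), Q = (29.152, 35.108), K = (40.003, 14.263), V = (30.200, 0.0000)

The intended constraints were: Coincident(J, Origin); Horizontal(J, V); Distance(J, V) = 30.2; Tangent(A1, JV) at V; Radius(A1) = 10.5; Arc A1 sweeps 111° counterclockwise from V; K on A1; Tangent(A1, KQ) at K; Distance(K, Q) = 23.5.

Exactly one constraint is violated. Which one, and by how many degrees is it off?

Tangent(A1, KQ) at K — off by 6.50°.

J = (0.00, 0.00) ✓; J.y = 0.00, V.y = 0.00 ✓; |JV| = 30.20 ✓; ∠(UV, VJ) = 90.00° ✓; |UV| = 10.50 ✓; bearing(U→K) − bearing(U→V) = 111.0° ✓; |UK| = 10.50 ✓; ∠(UK, KQ) = 83.50° ✗; |KQ| = 23.50 ✓.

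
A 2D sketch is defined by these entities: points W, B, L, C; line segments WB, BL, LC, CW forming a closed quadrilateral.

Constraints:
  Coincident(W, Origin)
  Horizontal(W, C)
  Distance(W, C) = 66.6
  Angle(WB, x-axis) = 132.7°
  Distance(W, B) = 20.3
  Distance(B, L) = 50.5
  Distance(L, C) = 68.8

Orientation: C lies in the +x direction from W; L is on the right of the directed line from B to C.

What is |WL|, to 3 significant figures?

32.2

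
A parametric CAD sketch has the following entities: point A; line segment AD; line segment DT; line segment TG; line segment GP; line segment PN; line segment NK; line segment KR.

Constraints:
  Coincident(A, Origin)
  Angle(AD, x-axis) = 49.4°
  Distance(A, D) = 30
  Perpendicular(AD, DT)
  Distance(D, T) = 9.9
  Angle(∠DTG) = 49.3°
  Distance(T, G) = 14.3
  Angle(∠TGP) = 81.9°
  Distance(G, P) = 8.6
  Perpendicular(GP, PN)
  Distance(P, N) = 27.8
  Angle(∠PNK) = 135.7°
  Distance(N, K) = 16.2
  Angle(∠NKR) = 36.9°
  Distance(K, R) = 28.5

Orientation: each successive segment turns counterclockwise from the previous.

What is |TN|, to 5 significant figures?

15.149

∠TGP = 81.9° gives GP at 8.2000° from the x-axis; with |GP| = 8.6, P = (20.543, 16.147). GP ⟂ PN, so PN runs at 98.200°; with |PN| = 27.8, N = (16.578, 43.663). Then |TN| = |N − T| = 15.149.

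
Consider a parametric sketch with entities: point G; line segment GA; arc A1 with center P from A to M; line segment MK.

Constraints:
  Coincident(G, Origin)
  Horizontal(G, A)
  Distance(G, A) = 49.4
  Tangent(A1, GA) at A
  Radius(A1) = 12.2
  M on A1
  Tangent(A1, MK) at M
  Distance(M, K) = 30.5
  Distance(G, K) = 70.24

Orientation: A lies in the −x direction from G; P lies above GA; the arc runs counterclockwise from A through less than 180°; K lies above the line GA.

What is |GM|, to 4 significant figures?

42.96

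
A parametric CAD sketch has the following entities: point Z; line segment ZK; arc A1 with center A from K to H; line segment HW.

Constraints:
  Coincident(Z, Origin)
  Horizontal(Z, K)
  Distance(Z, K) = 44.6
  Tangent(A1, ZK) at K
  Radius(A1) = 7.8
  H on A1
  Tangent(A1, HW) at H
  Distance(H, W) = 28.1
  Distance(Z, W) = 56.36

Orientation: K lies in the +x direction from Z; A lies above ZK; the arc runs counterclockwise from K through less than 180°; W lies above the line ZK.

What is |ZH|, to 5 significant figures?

52.985

Z is at the origin; Z and K share the same y with |ZK| = 44.6 and K on the +x side, so K = (44.600, 0.0000). The tangent condition forces AK to be normal to ZK, so A = K + (0, 7.8) = (44.600, 7.8000). Since AH ⟂ HW (tangency), |AW| = √(7.8² + 28.1²) = 29.162 regardless of where H sits on A1. So W lies on both circle(Z, 56.36) and circle(A, 29.162); the above-ZK intersection is W = (42.606, 36.894). H is the foot of the tangent from W: H = (51.956, 10.395).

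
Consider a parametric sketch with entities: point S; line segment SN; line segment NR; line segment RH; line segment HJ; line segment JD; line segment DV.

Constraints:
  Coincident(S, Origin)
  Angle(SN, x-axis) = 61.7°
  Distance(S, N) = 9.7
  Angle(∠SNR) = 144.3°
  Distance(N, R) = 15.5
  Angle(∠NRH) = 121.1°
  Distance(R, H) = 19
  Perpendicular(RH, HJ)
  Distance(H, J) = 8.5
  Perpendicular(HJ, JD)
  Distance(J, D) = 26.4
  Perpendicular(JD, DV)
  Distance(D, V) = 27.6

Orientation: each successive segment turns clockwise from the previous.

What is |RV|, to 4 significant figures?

20.48

S is at the origin; SN runs at 61.7° with length 9.7, so N = (4.599, 8.541). ∠SNR = 144.3° gives NR at 26.00° from the x-axis; with |NR| = 15.5, R = (18.53, 15.34). ∠NRH = 121.1° gives RH at -32.90° from the x-axis; with |RH| = 19.0, H = (34.48, 5.015). The perpendicularity gives HJ at right angles to RH, so HJ runs at -122.9°; with |HJ| = 8.5, J = (29.87, -2.122). HJ ⟂ JD, so JD runs at 147.1°; with |JD| = 26.4, D = (7.700, 12.22). JD is perpendicular to DV, so DV runs at 57.10°; with |DV| = 27.6, V = (22.69, 35.39). Then |RV| = |V − R| = 20.48.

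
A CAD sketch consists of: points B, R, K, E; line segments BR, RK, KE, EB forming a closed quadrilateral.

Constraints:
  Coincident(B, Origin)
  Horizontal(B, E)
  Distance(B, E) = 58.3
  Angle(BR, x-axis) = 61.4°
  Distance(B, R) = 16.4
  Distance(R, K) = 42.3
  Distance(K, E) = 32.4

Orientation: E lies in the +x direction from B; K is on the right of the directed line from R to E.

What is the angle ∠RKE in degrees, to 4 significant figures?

88.19°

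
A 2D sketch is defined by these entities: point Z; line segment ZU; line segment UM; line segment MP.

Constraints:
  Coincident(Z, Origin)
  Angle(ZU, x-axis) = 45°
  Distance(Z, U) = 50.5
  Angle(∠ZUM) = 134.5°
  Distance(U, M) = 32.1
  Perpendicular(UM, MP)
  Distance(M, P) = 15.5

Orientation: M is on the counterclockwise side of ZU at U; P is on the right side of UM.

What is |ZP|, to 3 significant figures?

84.9

Z is at the origin; ZU runs at 45.0° with length 50.5, so U = 50.5·(cos 45.0°, sin 45.0°) = (35.7, 35.7). ∠ZUM = 134.5°, so UM runs at 45.0° + (180° − 134.5°) = 90.5° from the x-axis; with |UM| = 32.1, M = U + 32.1·(cos 90.5°, sin 90.5°) = (35.4, 67.8). The perpendicularity gives MP at right angles to UM; with |MP| = 15.5 on the right of UM, P = M + 15.5·(1.00, 0.00873) = (50.9, 67.9). Then |ZP| = |P − Z| = 84.9.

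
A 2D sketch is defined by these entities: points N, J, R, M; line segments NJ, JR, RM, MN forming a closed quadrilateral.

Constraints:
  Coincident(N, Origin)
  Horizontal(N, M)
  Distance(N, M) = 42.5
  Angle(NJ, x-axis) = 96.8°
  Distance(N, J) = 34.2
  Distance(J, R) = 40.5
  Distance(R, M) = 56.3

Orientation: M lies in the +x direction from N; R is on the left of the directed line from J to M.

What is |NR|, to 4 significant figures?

62.93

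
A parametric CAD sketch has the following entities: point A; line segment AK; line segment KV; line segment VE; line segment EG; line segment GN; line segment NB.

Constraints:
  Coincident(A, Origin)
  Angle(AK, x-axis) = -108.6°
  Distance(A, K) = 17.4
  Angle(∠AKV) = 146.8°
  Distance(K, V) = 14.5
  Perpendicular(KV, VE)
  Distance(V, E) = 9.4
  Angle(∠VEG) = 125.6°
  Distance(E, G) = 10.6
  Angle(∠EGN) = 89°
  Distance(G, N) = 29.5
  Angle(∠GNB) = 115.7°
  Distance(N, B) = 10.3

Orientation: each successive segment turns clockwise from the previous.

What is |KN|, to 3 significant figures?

13.9

∠VEG = 125.6° gives EG at 73.8° from the x-axis; with |EG| = 10.6, G = (-19.8, -7.89). ∠EGN = 89.0° gives GN at -17.2° from the x-axis; with |GN| = 29.5, N = (8.38, -16.6). Then |KN| = |N − K| = 13.9.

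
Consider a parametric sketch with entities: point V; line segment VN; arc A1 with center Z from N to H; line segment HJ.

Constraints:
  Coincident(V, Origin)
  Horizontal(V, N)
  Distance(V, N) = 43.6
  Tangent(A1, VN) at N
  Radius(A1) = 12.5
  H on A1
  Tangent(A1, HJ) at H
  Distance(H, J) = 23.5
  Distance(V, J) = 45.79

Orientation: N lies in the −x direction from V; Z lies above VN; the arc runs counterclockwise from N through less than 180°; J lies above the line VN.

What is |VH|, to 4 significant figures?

33.23

Checks: V.y = 0.00, N.y = 0.00 ✓; |ZH| = 12.50 ✓; ∠(ZH, HJ) = 90.00° ✓; |HJ| = 23.50 ✓; |VJ| = 45.79 ✓.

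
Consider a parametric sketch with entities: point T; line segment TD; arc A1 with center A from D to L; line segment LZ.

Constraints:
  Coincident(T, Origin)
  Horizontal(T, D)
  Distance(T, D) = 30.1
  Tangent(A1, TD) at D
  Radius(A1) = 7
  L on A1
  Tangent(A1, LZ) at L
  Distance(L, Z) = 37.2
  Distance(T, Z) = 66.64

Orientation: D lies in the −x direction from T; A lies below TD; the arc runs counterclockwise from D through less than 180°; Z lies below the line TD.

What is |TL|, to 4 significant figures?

35.75

Checks: |AL| = 7.000 ✓; ∠(AL, LZ) = 90.00° ✓; |LZ| = 37.20 ✓; |TZ| = 66.64 ✓.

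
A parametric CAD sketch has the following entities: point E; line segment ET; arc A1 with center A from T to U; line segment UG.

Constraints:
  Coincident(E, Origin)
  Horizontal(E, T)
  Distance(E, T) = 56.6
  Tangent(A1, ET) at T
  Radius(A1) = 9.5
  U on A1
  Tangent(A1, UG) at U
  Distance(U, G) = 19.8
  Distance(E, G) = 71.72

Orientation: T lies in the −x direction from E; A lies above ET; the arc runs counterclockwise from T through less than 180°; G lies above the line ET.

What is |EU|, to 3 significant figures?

53.0

E is at the origin; E and T share the same y with |ET| = 56.6 and T on the −x side, so T = (-56.6, 0.00). Tangency of A1 to ET means the radius AT is perpendicular to ET, so A = T + (0, 9.5) = (-56.6, 9.50). Since AU ⟂ UG (tangency), |AG| = √(9.5² + 19.8²) = 22.0 regardless of where U sits on A1. So G lies on both circle(E, 71.72) and circle(A, 22.0); the above-ET intersection is G = (-65.3, 29.7). U is the foot of the tangent from G: U = (-50.4, 16.7).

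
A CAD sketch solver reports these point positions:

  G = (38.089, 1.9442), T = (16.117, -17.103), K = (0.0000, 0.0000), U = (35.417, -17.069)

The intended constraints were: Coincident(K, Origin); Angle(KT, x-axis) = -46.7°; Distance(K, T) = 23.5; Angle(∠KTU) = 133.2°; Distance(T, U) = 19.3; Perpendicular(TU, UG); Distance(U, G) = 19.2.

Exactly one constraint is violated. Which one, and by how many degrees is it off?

Perpendicular(TU, UG) — off by 8.10°.

K = (0.00, 0.00) ✓; KT at -46.70° ✓; |KT| = 23.50 ✓; ∠KTU = 133.2° ✓; |TU| = 19.30 ✓; ∠(TU, UG) = 81.90° ✗; |UG| = 19.20 ✓.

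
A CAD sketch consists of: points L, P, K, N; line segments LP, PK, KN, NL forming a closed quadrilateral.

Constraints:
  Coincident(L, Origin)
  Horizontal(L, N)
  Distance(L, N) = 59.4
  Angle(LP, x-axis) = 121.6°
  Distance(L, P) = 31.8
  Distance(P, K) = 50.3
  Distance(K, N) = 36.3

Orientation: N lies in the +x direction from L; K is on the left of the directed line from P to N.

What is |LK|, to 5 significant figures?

42.221

Checks: |PK| = 50.30 ✓; |KN| = 36.30 ✓.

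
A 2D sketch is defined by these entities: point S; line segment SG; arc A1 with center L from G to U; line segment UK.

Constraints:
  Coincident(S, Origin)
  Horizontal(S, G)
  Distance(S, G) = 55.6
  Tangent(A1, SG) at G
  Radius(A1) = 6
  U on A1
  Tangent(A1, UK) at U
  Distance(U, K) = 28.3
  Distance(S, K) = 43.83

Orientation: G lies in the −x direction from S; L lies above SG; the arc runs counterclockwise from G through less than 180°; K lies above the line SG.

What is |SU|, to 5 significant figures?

50.660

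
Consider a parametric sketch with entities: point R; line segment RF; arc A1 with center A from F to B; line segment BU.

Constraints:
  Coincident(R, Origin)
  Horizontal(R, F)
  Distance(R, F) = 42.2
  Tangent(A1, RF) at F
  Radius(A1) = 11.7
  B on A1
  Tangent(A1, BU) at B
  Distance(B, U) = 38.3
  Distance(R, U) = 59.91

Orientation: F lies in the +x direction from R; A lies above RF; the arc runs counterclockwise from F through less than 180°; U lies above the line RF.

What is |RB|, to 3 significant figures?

55.1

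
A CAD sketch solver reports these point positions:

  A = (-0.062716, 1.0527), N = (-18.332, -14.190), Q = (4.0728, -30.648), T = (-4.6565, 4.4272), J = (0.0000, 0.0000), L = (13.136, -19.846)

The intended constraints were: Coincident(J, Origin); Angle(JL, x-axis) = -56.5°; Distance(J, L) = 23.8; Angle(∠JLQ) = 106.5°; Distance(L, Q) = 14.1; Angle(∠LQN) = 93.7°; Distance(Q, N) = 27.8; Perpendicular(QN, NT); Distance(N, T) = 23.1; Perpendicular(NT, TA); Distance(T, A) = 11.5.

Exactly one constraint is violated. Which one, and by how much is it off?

Distance(T, A) = 11.5 — off by 5.80.

J = (0.00, 0.00) ✓; JL at -56.50° ✓; |JL| = 23.80 ✓; ∠JLQ = 106.5° ✓; |LQ| = 14.10 ✓; ∠LQN = 93.70° ✓; |QN| = 27.80 ✓; ∠(QN, NT) = 90.00° ✓; |NT| = 23.10 ✓; ∠(NT, TA) = 90.00° ✓; |TA| = 5.700 ✗.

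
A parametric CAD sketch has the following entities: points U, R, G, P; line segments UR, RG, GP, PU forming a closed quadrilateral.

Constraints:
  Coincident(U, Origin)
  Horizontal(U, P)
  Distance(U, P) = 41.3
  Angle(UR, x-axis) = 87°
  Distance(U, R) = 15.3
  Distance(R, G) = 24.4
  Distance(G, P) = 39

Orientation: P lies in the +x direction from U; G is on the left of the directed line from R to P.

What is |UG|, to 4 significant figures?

36.93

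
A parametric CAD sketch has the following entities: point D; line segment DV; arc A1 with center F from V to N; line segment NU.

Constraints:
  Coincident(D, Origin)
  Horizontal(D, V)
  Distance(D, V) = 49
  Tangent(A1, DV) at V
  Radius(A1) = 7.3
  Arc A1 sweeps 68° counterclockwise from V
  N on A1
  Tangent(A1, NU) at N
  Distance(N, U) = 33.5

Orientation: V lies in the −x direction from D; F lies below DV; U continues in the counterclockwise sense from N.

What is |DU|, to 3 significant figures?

77.0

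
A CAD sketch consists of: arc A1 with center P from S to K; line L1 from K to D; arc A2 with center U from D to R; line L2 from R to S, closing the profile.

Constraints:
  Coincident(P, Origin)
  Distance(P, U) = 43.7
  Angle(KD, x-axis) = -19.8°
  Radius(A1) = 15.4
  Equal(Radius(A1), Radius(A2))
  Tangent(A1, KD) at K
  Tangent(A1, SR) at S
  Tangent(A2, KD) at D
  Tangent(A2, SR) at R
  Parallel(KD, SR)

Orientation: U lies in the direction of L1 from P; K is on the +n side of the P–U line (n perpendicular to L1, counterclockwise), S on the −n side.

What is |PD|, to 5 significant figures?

46.334

Tangency of A1 to both parallel lines with radius 15.4 puts K and S at P ± 15.4·n: K = (5.2166, 14.490), S = (-5.2166, -14.490). Equal radii place D and R the same way about U: D = U + 15.4·n = (46.333, -0.31328), R = U − 15.4·n = (35.900, -29.292). Then |PD| = |D − P| = 46.334.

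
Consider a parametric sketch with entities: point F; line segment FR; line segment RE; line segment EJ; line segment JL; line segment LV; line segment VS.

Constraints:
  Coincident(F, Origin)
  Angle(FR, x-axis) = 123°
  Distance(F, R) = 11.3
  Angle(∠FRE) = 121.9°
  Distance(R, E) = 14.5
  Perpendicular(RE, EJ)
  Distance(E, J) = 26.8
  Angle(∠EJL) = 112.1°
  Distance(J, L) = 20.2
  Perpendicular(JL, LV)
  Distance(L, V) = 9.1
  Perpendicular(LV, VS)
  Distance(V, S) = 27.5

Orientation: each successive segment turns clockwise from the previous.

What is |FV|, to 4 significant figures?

16.46

F is at the origin; FR runs at 123.0° with length 11.3, so R = (-6.154, 9.477). ∠FRE = 121.9° gives RE at 64.90° from the x-axis; with |RE| = 14.5, E = (-0.003529, 22.61). The perpendicularity gives EJ at right angles to RE, so EJ runs at -25.10°; with |EJ| = 26.8, J = (24.27, 11.24). ∠EJL = 112.1° gives JL at -93.00° from the x-axis; with |JL| = 20.2, L = (23.21, -8.933). JL is perpendicular to LV, so LV runs at 177.0°; with |LV| = 9.1, V = (14.12, -8.457). Then |FV| = |V − F| = 16.46.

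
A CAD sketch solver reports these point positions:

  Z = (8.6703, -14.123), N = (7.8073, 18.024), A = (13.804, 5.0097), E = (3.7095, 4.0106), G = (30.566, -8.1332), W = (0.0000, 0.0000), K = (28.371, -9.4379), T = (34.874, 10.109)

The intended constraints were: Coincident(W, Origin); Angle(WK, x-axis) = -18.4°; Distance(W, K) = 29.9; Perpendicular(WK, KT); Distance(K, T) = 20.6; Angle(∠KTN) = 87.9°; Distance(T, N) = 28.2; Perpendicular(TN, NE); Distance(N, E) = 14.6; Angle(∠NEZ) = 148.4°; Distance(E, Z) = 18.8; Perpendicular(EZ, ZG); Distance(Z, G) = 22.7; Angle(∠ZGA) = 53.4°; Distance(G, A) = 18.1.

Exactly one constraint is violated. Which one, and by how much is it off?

Distance(G, A) = 18.1 — off by 3.20.

W = (0.00, 0.00) ✓; WK at -18.40° ✓; |WK| = 29.90 ✓; ∠(WK, KT) = 90.00° ✓; |KT| = 20.60 ✓; ∠KTN = 87.90° ✓; |TN| = 28.20 ✓; ∠(TN, NE) = 90.00° ✓; |NE| = 14.60 ✓; ∠NEZ = 148.4° ✓; |EZ| = 18.80 ✓; ∠(EZ, ZG) = 90.00° ✓; |ZG| = 22.70 ✓; ∠ZGA = 53.40° ✓; |GA| = 21.30 ✗.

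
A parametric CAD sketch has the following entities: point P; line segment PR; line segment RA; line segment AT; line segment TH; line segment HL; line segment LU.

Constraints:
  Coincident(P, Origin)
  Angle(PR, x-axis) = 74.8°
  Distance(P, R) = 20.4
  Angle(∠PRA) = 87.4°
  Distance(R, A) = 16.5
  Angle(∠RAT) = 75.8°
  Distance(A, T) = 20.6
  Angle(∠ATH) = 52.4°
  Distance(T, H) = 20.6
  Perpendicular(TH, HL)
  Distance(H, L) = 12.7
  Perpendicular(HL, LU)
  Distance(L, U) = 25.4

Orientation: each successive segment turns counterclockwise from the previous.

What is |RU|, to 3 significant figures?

29.1

P is at the origin; PR runs at 74.8° with length 20.4, so R = (5.35, 19.7). ∠PRA = 87.4° gives RA at 167° from the x-axis; with |RA| = 16.5, A = (-10.8, 23.3). ∠RAT = 75.8° gives AT at -88.4° from the x-axis; with |AT| = 20.6, T = (-10.2, 2.69). ∠ATH = 52.4° gives TH at 39.2° from the x-axis; with |TH| = 20.6, H = (5.79, 15.7). TH is perpendicular to HL, so HL runs at 129°; with |HL| = 12.7, L = (-2.24, 25.6). HL is perpendicular to LU, so LU runs at -141°; with |LU| = 25.4, U = (-21.9, 9.50). Then |RU| = |U − R| = 29.1.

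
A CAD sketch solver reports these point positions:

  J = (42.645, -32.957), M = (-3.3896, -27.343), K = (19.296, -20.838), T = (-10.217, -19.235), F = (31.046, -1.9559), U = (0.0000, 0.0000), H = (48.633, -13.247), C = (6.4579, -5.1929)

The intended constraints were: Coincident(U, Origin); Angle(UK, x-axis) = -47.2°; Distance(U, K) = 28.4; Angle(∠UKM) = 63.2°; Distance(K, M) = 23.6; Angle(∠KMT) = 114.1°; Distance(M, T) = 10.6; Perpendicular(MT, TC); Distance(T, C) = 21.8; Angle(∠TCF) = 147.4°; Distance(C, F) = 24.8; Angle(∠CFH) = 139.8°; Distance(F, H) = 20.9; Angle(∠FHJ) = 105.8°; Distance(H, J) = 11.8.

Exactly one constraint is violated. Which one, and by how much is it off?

Distance(H, J) = 11.8 — off by 8.80.

U = (0.00, 0.00) ✓; UK at -47.20° ✓; |UK| = 28.40 ✓; ∠UKM = 63.20° ✓; |KM| = 23.60 ✓; ∠KMT = 114.1° ✓; |MT| = 10.60 ✓; ∠(MT, TC) = 90.00° ✓; |TC| = 21.80 ✓; ∠TCF = 147.4° ✓; |CF| = 24.80 ✓; ∠CFH = 139.8° ✓; |FH| = 20.90 ✓; ∠FHJ = 105.8° ✓; |HJ| = 20.60 ✗.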